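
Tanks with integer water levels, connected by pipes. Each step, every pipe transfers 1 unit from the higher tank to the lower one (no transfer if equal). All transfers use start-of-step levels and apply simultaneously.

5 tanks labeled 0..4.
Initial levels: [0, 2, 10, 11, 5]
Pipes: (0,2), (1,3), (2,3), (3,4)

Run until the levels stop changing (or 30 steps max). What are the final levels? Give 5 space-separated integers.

Step 1: flows [2->0,3->1,3->2,3->4] -> levels [1 3 10 8 6]
Step 2: flows [2->0,3->1,2->3,3->4] -> levels [2 4 8 7 7]
Step 3: flows [2->0,3->1,2->3,3=4] -> levels [3 5 6 7 7]
Step 4: flows [2->0,3->1,3->2,3=4] -> levels [4 6 6 5 7]
Step 5: flows [2->0,1->3,2->3,4->3] -> levels [5 5 4 8 6]
Step 6: flows [0->2,3->1,3->2,3->4] -> levels [4 6 6 5 7]
  -> period-2 cycle: step 6 state = step 4 state; never stabilizes
  -> state at step 30: (30-4) mod 2 = 0, same as step 4 -> [4 6 6 5 7]

Answer: 4 6 6 5 7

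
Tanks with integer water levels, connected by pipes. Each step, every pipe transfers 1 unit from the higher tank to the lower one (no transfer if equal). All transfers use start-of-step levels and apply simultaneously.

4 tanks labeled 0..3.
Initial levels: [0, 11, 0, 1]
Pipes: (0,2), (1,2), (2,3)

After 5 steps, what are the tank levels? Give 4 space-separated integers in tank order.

Step 1: flows [0=2,1->2,3->2] -> levels [0 10 2 0]
Step 2: flows [2->0,1->2,2->3] -> levels [1 9 1 1]
Step 3: flows [0=2,1->2,2=3] -> levels [1 8 2 1]
Step 4: flows [2->0,1->2,2->3] -> levels [2 7 1 2]
Step 5: flows [0->2,1->2,3->2] -> levels [1 6 4 1]

Answer: 1 6 4 1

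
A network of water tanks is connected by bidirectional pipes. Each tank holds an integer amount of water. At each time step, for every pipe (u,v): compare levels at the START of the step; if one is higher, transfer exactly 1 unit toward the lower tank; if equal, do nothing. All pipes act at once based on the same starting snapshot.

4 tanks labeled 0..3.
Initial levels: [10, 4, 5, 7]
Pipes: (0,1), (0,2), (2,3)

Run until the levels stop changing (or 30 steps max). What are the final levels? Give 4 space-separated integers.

Step 1: flows [0->1,0->2,3->2] -> levels [8 5 7 6]
Step 2: flows [0->1,0->2,2->3] -> levels [6 6 7 7]
Step 3: flows [0=1,2->0,2=3] -> levels [7 6 6 7]
Step 4: flows [0->1,0->2,3->2] -> levels [5 7 8 6]
Step 5: flows [1->0,2->0,2->3] -> levels [7 6 6 7]
  -> period-2 cycle: step 5 state = step 3 state; never stabilizes
  -> state at step 30: (30-3) mod 2 = 1, same as step 4 -> [5 7 8 6]

Answer: 5 7 8 6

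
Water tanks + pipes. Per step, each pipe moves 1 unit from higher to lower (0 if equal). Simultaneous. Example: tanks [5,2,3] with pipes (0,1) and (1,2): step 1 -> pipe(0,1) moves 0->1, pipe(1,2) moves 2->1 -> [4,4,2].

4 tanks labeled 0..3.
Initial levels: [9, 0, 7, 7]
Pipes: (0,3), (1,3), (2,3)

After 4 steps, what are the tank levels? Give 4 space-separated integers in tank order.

Answer: 6 4 6 7

Derivation:
Step 1: flows [0->3,3->1,2=3] -> levels [8 1 7 7]
Step 2: flows [0->3,3->1,2=3] -> levels [7 2 7 7]
Step 3: flows [0=3,3->1,2=3] -> levels [7 3 7 6]
Step 4: flows [0->3,3->1,2->3] -> levels [6 4 6 7]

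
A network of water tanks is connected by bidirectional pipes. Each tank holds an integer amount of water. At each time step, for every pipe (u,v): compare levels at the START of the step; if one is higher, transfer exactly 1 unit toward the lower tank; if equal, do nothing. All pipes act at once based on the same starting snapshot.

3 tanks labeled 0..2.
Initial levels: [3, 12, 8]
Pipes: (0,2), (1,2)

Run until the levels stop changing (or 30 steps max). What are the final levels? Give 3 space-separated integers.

Step 1: flows [2->0,1->2] -> levels [4 11 8]
Step 2: flows [2->0,1->2] -> levels [5 10 8]
Step 3: flows [2->0,1->2] -> levels [6 9 8]
Step 4: flows [2->0,1->2] -> levels [7 8 8]
Step 5: flows [2->0,1=2] -> levels [8 8 7]
Step 6: flows [0->2,1->2] -> levels [7 7 9]
Step 7: flows [2->0,2->1] -> levels [8 8 7]
  -> period-2 cycle: step 7 state = step 5 state; never stabilizes
  -> state at step 30: (30-5) mod 2 = 1, same as step 6 -> [7 7 9]

Answer: 7 7 9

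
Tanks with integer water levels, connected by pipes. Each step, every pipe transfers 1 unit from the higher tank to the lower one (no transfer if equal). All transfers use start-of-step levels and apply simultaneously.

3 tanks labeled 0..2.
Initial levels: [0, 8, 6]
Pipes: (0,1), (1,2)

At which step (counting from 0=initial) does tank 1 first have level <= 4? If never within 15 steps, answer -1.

Answer: 5

Derivation:
Step 1: flows [1->0,1->2] -> levels [1 6 7]
Step 2: flows [1->0,2->1] -> levels [2 6 6]
Step 3: flows [1->0,1=2] -> levels [3 5 6]
Step 4: flows [1->0,2->1] -> levels [4 5 5]
Step 5: flows [1->0,1=2] -> levels [5 4 5]
Tank 1 first reaches <=4 at step 5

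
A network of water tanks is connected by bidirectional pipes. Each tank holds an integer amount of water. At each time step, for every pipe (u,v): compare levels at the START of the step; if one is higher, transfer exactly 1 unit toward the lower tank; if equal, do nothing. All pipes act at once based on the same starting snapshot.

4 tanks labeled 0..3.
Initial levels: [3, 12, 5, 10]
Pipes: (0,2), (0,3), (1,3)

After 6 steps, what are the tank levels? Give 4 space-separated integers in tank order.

Step 1: flows [2->0,3->0,1->3] -> levels [5 11 4 10]
Step 2: flows [0->2,3->0,1->3] -> levels [5 10 5 10]
Step 3: flows [0=2,3->0,1=3] -> levels [6 10 5 9]
Step 4: flows [0->2,3->0,1->3] -> levels [6 9 6 9]
Step 5: flows [0=2,3->0,1=3] -> levels [7 9 6 8]
Step 6: flows [0->2,3->0,1->3] -> levels [7 8 7 8]

Answer: 7 8 7 8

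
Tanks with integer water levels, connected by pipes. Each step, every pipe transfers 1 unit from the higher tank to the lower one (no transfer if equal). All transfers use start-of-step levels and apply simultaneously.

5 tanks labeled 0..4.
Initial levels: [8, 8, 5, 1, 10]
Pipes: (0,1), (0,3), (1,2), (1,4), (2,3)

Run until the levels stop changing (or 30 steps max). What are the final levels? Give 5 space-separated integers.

Answer: 7 5 7 6 7

Derivation:
Step 1: flows [0=1,0->3,1->2,4->1,2->3] -> levels [7 8 5 3 9]
Step 2: flows [1->0,0->3,1->2,4->1,2->3] -> levels [7 7 5 5 8]
Step 3: flows [0=1,0->3,1->2,4->1,2=3] -> levels [6 7 6 6 7]
Step 4: flows [1->0,0=3,1->2,1=4,2=3] -> levels [7 5 7 6 7]
Step 5: flows [0->1,0->3,2->1,4->1,2->3] -> levels [5 8 5 8 6]
Step 6: flows [1->0,3->0,1->2,1->4,3->2] -> levels [7 5 7 6 7]
  -> period-2 cycle: step 6 state = step 4 state; never stabilizes
  -> state at step 30: (30-4) mod 2 = 0, same as step 4 -> [7 5 7 6 7]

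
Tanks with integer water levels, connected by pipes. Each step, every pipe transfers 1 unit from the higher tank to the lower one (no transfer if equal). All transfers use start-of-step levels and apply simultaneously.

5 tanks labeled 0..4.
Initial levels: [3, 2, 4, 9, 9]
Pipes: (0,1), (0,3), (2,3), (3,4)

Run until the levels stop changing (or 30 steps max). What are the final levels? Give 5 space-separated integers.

Step 1: flows [0->1,3->0,3->2,3=4] -> levels [3 3 5 7 9]
Step 2: flows [0=1,3->0,3->2,4->3] -> levels [4 3 6 6 8]
Step 3: flows [0->1,3->0,2=3,4->3] -> levels [4 4 6 6 7]
Step 4: flows [0=1,3->0,2=3,4->3] -> levels [5 4 6 6 6]
Step 5: flows [0->1,3->0,2=3,3=4] -> levels [5 5 6 5 6]
Step 6: flows [0=1,0=3,2->3,4->3] -> levels [5 5 5 7 5]
Step 7: flows [0=1,3->0,3->2,3->4] -> levels [6 5 6 4 6]
Step 8: flows [0->1,0->3,2->3,4->3] -> levels [4 6 5 7 5]
Step 9: flows [1->0,3->0,3->2,3->4] -> levels [6 5 6 4 6]
  -> period-2 cycle: step 9 state = step 7 state; never stabilizes
  -> state at step 30: (30-7) mod 2 = 1, same as step 8 -> [4 6 5 7 5]

Answer: 4 6 5 7 5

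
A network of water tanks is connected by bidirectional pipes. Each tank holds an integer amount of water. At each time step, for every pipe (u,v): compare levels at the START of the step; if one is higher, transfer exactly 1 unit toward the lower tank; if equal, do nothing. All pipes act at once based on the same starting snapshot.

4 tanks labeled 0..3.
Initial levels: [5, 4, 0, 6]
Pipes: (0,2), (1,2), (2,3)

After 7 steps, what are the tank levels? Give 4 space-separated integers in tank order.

Answer: 4 4 2 5

Derivation:
Step 1: flows [0->2,1->2,3->2] -> levels [4 3 3 5]
Step 2: flows [0->2,1=2,3->2] -> levels [3 3 5 4]
Step 3: flows [2->0,2->1,2->3] -> levels [4 4 2 5]
Step 4: flows [0->2,1->2,3->2] -> levels [3 3 5 4]
  -> period-2 cycle: step 4 state = step 2 state
  -> state at step 7: (7-2) mod 2 = 1, same as step 3 -> [4 4 2 5]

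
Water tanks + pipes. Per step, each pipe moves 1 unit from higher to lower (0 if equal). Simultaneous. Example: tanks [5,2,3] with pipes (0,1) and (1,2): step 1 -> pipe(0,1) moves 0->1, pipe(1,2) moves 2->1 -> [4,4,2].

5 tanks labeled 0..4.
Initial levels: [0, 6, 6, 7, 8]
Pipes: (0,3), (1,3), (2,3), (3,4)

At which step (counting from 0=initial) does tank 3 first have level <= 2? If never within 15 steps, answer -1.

Answer: -1

Derivation:
Step 1: flows [3->0,3->1,3->2,4->3] -> levels [1 7 7 5 7]
Step 2: flows [3->0,1->3,2->3,4->3] -> levels [2 6 6 7 6]
Step 3: flows [3->0,3->1,3->2,3->4] -> levels [3 7 7 3 7]
Step 4: flows [0=3,1->3,2->3,4->3] -> levels [3 6 6 6 6]
Step 5: flows [3->0,1=3,2=3,3=4] -> levels [4 6 6 5 6]
Step 6: flows [3->0,1->3,2->3,4->3] -> levels [5 5 5 7 5]
Step 7: flows [3->0,3->1,3->2,3->4] -> levels [6 6 6 3 6]
Step 8: flows [0->3,1->3,2->3,4->3] -> levels [5 5 5 7 5]
  -> period-2 cycle (repeats step 6); tank 3 never drops to <=2
Tank 3 never reaches <=2 within 15 steps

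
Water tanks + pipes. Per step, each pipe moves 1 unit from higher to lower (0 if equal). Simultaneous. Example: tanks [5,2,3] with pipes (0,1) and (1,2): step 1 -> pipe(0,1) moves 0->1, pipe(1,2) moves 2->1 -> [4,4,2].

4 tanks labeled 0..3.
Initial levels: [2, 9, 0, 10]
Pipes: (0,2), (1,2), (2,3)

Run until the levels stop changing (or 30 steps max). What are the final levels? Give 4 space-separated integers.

Answer: 4 5 7 5

Derivation:
Step 1: flows [0->2,1->2,3->2] -> levels [1 8 3 9]
Step 2: flows [2->0,1->2,3->2] -> levels [2 7 4 8]
Step 3: flows [2->0,1->2,3->2] -> levels [3 6 5 7]
Step 4: flows [2->0,1->2,3->2] -> levels [4 5 6 6]
Step 5: flows [2->0,2->1,2=3] -> levels [5 6 4 6]
Step 6: flows [0->2,1->2,3->2] -> levels [4 5 7 5]
Step 7: flows [2->0,2->1,2->3] -> levels [5 6 4 6]
  -> period-2 cycle: step 7 state = step 5 state; never stabilizes
  -> state at step 30: (30-5) mod 2 = 1, same as step 6 -> [4 5 7 5]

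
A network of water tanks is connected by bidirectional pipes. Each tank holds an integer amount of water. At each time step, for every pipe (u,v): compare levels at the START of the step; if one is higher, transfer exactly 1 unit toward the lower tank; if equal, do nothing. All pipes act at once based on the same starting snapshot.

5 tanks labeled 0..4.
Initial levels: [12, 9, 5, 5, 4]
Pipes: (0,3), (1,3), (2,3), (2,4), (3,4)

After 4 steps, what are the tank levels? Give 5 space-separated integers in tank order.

Step 1: flows [0->3,1->3,2=3,2->4,3->4] -> levels [11 8 4 6 6]
Step 2: flows [0->3,1->3,3->2,4->2,3=4] -> levels [10 7 6 7 5]
Step 3: flows [0->3,1=3,3->2,2->4,3->4] -> levels [9 7 6 6 7]
Step 4: flows [0->3,1->3,2=3,4->2,4->3] -> levels [8 6 7 9 5]

Answer: 8 6 7 9 5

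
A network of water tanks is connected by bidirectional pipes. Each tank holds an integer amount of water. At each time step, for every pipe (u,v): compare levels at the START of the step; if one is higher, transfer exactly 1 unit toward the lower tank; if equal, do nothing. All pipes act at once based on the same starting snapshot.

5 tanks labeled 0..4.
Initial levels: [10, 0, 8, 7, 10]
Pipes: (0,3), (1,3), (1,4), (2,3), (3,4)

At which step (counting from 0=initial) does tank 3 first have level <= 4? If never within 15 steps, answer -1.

Step 1: flows [0->3,3->1,4->1,2->3,4->3] -> levels [9 2 7 9 8]
Step 2: flows [0=3,3->1,4->1,3->2,3->4] -> levels [9 4 8 6 8]
Step 3: flows [0->3,3->1,4->1,2->3,4->3] -> levels [8 6 7 8 6]
Step 4: flows [0=3,3->1,1=4,3->2,3->4] -> levels [8 7 8 5 7]
Step 5: flows [0->3,1->3,1=4,2->3,4->3] -> levels [7 6 7 9 6]
Step 6: flows [3->0,3->1,1=4,3->2,3->4] -> levels [8 7 8 5 7]
  -> period-2 cycle (repeats step 4); tank 3 never drops to <=4
Tank 3 never reaches <=4 within 15 steps

Answer: -1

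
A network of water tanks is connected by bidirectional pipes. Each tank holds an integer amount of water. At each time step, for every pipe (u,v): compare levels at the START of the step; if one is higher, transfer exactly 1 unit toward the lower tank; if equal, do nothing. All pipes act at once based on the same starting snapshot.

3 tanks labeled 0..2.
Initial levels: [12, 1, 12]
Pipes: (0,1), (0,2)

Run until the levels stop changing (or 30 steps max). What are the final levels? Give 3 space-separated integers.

Step 1: flows [0->1,0=2] -> levels [11 2 12]
Step 2: flows [0->1,2->0] -> levels [11 3 11]
Step 3: flows [0->1,0=2] -> levels [10 4 11]
Step 4: flows [0->1,2->0] -> levels [10 5 10]
Step 5: flows [0->1,0=2] -> levels [9 6 10]
Step 6: flows [0->1,2->0] -> levels [9 7 9]
Step 7: flows [0->1,0=2] -> levels [8 8 9]
Step 8: flows [0=1,2->0] -> levels [9 8 8]
Step 9: flows [0->1,0->2] -> levels [7 9 9]
Step 10: flows [1->0,2->0] -> levels [9 8 8]
  -> period-2 cycle: step 10 state = step 8 state; never stabilizes
  -> state at step 30: (30-8) mod 2 = 0, same as step 8 -> [9 8 8]

Answer: 9 8 8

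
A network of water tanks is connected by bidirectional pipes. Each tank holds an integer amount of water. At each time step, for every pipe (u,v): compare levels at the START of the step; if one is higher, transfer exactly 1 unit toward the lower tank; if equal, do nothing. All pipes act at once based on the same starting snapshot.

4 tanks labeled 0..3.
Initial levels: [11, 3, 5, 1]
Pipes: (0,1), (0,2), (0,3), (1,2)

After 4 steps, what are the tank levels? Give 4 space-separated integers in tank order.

Step 1: flows [0->1,0->2,0->3,2->1] -> levels [8 5 5 2]
Step 2: flows [0->1,0->2,0->3,1=2] -> levels [5 6 6 3]
Step 3: flows [1->0,2->0,0->3,1=2] -> levels [6 5 5 4]
Step 4: flows [0->1,0->2,0->3,1=2] -> levels [3 6 6 5]

Answer: 3 6 6 5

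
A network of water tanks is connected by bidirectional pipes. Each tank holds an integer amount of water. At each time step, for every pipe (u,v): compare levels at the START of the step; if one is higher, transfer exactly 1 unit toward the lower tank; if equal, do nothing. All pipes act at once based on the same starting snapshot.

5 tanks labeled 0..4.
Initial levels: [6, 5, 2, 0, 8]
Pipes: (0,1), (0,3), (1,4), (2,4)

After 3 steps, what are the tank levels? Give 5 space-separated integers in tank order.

Step 1: flows [0->1,0->3,4->1,4->2] -> levels [4 7 3 1 6]
Step 2: flows [1->0,0->3,1->4,4->2] -> levels [4 5 4 2 6]
Step 3: flows [1->0,0->3,4->1,4->2] -> levels [4 5 5 3 4]

Answer: 4 5 5 3 4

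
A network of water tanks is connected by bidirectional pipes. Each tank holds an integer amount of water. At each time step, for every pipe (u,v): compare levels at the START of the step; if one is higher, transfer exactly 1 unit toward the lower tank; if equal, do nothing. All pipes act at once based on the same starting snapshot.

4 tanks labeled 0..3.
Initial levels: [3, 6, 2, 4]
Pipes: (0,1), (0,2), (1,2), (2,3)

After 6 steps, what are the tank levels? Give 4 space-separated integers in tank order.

Answer: 5 4 2 4

Derivation:
Step 1: flows [1->0,0->2,1->2,3->2] -> levels [3 4 5 3]
Step 2: flows [1->0,2->0,2->1,2->3] -> levels [5 4 2 4]
Step 3: flows [0->1,0->2,1->2,3->2] -> levels [3 4 5 3]
  -> period-2 cycle: step 3 state = step 1 state
  -> state at step 6: (6-1) mod 2 = 1, same as step 2 -> [5 4 2 4]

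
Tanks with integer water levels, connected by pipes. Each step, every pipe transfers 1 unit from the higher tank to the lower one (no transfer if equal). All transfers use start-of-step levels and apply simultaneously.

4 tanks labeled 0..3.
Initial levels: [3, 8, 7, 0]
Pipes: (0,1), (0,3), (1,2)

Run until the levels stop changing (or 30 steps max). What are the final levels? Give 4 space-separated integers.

Step 1: flows [1->0,0->3,1->2] -> levels [3 6 8 1]
Step 2: flows [1->0,0->3,2->1] -> levels [3 6 7 2]
Step 3: flows [1->0,0->3,2->1] -> levels [3 6 6 3]
Step 4: flows [1->0,0=3,1=2] -> levels [4 5 6 3]
Step 5: flows [1->0,0->3,2->1] -> levels [4 5 5 4]
Step 6: flows [1->0,0=3,1=2] -> levels [5 4 5 4]
Step 7: flows [0->1,0->3,2->1] -> levels [3 6 4 5]
Step 8: flows [1->0,3->0,1->2] -> levels [5 4 5 4]
  -> period-2 cycle: step 8 state = step 6 state; never stabilizes
  -> state at step 30: (30-6) mod 2 = 0, same as step 6 -> [5 4 5 4]

Answer: 5 4 5 4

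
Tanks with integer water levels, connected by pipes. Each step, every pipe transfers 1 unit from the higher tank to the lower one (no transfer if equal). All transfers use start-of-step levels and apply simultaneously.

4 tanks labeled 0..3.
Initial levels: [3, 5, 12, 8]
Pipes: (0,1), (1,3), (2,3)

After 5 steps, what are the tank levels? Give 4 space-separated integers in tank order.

Answer: 6 7 8 7

Derivation:
Step 1: flows [1->0,3->1,2->3] -> levels [4 5 11 8]
Step 2: flows [1->0,3->1,2->3] -> levels [5 5 10 8]
Step 3: flows [0=1,3->1,2->3] -> levels [5 6 9 8]
Step 4: flows [1->0,3->1,2->3] -> levels [6 6 8 8]
Step 5: flows [0=1,3->1,2=3] -> levels [6 7 8 7]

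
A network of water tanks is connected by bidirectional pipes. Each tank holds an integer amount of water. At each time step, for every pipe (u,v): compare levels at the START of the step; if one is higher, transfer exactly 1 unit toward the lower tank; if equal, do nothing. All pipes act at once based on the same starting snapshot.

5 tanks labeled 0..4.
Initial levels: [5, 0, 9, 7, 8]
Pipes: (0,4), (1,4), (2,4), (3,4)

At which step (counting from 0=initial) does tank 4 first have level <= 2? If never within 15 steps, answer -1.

Answer: -1

Derivation:
Step 1: flows [4->0,4->1,2->4,4->3] -> levels [6 1 8 8 6]
Step 2: flows [0=4,4->1,2->4,3->4] -> levels [6 2 7 7 7]
Step 3: flows [4->0,4->1,2=4,3=4] -> levels [7 3 7 7 5]
Step 4: flows [0->4,4->1,2->4,3->4] -> levels [6 4 6 6 7]
Step 5: flows [4->0,4->1,4->2,4->3] -> levels [7 5 7 7 3]
Step 6: flows [0->4,1->4,2->4,3->4] -> levels [6 4 6 6 7]
  -> period-2 cycle (repeats step 4); tank 4 never drops to <=2
Tank 4 never reaches <=2 within 15 steps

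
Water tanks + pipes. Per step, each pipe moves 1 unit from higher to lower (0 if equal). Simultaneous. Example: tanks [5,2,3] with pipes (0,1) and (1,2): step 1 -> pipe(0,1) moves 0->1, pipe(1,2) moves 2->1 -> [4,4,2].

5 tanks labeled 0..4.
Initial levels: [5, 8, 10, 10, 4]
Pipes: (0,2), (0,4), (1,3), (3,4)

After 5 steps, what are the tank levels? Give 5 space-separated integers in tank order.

Step 1: flows [2->0,0->4,3->1,3->4] -> levels [5 9 9 8 6]
Step 2: flows [2->0,4->0,1->3,3->4] -> levels [7 8 8 8 6]
Step 3: flows [2->0,0->4,1=3,3->4] -> levels [7 8 7 7 8]
Step 4: flows [0=2,4->0,1->3,4->3] -> levels [8 7 7 9 6]
Step 5: flows [0->2,0->4,3->1,3->4] -> levels [6 8 8 7 8]

Answer: 6 8 8 7 8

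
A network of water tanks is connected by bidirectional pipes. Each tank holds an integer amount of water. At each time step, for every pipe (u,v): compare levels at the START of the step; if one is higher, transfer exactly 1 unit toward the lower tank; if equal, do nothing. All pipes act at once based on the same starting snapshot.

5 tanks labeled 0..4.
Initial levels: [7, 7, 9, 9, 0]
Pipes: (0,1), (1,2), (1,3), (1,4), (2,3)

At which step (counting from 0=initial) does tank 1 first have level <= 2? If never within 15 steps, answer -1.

Answer: -1

Derivation:
Step 1: flows [0=1,2->1,3->1,1->4,2=3] -> levels [7 8 8 8 1]
Step 2: flows [1->0,1=2,1=3,1->4,2=3] -> levels [8 6 8 8 2]
Step 3: flows [0->1,2->1,3->1,1->4,2=3] -> levels [7 8 7 7 3]
Step 4: flows [1->0,1->2,1->3,1->4,2=3] -> levels [8 4 8 8 4]
Step 5: flows [0->1,2->1,3->1,1=4,2=3] -> levels [7 7 7 7 4]
Step 6: flows [0=1,1=2,1=3,1->4,2=3] -> levels [7 6 7 7 5]
Step 7: flows [0->1,2->1,3->1,1->4,2=3] -> levels [6 8 6 6 6]
Step 8: flows [1->0,1->2,1->3,1->4,2=3] -> levels [7 4 7 7 7]
Step 9: flows [0->1,2->1,3->1,4->1,2=3] -> levels [6 8 6 6 6]
  -> period-2 cycle (repeats step 7); tank 1 never drops to <=2
Tank 1 never reaches <=2 within 15 steps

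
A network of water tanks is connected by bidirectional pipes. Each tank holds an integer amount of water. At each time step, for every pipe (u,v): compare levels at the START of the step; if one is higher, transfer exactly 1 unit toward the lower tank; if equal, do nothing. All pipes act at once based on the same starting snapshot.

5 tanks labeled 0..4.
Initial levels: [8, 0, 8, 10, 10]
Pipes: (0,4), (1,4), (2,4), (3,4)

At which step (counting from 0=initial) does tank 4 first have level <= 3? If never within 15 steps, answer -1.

Step 1: flows [4->0,4->1,4->2,3=4] -> levels [9 1 9 10 7]
Step 2: flows [0->4,4->1,2->4,3->4] -> levels [8 2 8 9 9]
Step 3: flows [4->0,4->1,4->2,3=4] -> levels [9 3 9 9 6]
Step 4: flows [0->4,4->1,2->4,3->4] -> levels [8 4 8 8 8]
Step 5: flows [0=4,4->1,2=4,3=4] -> levels [8 5 8 8 7]
Step 6: flows [0->4,4->1,2->4,3->4] -> levels [7 6 7 7 9]
Step 7: flows [4->0,4->1,4->2,4->3] -> levels [8 7 8 8 5]
Step 8: flows [0->4,1->4,2->4,3->4] -> levels [7 6 7 7 9]
  -> period-2 cycle (repeats step 6); tank 4 never drops to <=3
Tank 4 never reaches <=3 within 15 steps

Answer: -1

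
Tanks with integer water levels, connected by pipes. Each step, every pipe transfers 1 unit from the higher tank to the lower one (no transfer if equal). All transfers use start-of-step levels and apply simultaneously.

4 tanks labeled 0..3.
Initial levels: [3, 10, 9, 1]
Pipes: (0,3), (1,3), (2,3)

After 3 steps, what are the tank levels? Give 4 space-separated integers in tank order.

Answer: 4 7 6 6

Derivation:
Step 1: flows [0->3,1->3,2->3] -> levels [2 9 8 4]
Step 2: flows [3->0,1->3,2->3] -> levels [3 8 7 5]
Step 3: flows [3->0,1->3,2->3] -> levels [4 7 6 6]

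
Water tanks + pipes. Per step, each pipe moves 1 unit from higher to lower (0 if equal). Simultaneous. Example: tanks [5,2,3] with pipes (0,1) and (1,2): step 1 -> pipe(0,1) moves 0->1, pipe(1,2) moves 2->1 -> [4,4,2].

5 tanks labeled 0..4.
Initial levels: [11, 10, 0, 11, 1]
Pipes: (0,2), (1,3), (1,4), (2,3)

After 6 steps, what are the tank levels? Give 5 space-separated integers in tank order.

Step 1: flows [0->2,3->1,1->4,3->2] -> levels [10 10 2 9 2]
Step 2: flows [0->2,1->3,1->4,3->2] -> levels [9 8 4 9 3]
Step 3: flows [0->2,3->1,1->4,3->2] -> levels [8 8 6 7 4]
Step 4: flows [0->2,1->3,1->4,3->2] -> levels [7 6 8 7 5]
Step 5: flows [2->0,3->1,1->4,2->3] -> levels [8 6 6 7 6]
Step 6: flows [0->2,3->1,1=4,3->2] -> levels [7 7 8 5 6]

Answer: 7 7 8 5 6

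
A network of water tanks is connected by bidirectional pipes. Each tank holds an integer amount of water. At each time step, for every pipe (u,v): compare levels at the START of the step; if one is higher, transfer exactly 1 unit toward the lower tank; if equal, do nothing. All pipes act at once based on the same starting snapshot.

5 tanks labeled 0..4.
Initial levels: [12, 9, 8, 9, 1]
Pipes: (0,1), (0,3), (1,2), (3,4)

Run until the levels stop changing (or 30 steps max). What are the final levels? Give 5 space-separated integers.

Answer: 7 9 8 8 7

Derivation:
Step 1: flows [0->1,0->3,1->2,3->4] -> levels [10 9 9 9 2]
Step 2: flows [0->1,0->3,1=2,3->4] -> levels [8 10 9 9 3]
Step 3: flows [1->0,3->0,1->2,3->4] -> levels [10 8 10 7 4]
Step 4: flows [0->1,0->3,2->1,3->4] -> levels [8 10 9 7 5]
Step 5: flows [1->0,0->3,1->2,3->4] -> levels [8 8 10 7 6]
Step 6: flows [0=1,0->3,2->1,3->4] -> levels [7 9 9 7 7]
Step 7: flows [1->0,0=3,1=2,3=4] -> levels [8 8 9 7 7]
Step 8: flows [0=1,0->3,2->1,3=4] -> levels [7 9 8 8 7]
Step 9: flows [1->0,3->0,1->2,3->4] -> levels [9 7 9 6 8]
Step 10: flows [0->1,0->3,2->1,4->3] -> levels [7 9 8 8 7]
  -> period-2 cycle: step 10 state = step 8 state; never stabilizes
  -> state at step 30: (30-8) mod 2 = 0, same as step 8 -> [7 9 8 8 7]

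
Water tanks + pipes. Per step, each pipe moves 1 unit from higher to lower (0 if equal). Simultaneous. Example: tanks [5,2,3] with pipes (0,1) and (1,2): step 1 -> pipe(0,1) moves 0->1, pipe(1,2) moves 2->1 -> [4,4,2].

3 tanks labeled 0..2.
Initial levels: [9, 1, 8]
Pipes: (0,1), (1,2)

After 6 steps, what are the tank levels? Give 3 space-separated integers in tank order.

Answer: 7 5 6

Derivation:
Step 1: flows [0->1,2->1] -> levels [8 3 7]
Step 2: flows [0->1,2->1] -> levels [7 5 6]
Step 3: flows [0->1,2->1] -> levels [6 7 5]
Step 4: flows [1->0,1->2] -> levels [7 5 6]
  -> period-2 cycle: step 4 state = step 2 state
  -> state at step 6: (6-2) mod 2 = 0, same as step 2 -> [7 5 6]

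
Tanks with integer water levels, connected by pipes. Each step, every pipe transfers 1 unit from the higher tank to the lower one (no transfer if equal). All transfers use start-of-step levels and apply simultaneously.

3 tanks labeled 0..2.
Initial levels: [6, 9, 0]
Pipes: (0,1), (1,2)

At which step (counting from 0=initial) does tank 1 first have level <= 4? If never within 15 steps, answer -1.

Step 1: flows [1->0,1->2] -> levels [7 7 1]
Step 2: flows [0=1,1->2] -> levels [7 6 2]
Step 3: flows [0->1,1->2] -> levels [6 6 3]
Step 4: flows [0=1,1->2] -> levels [6 5 4]
Step 5: flows [0->1,1->2] -> levels [5 5 5]
Step 6: flows [0=1,1=2] -> levels [5 5 5]
  -> stable; tank 1 stays at 5 > 4
Tank 1 never reaches <=4 within 15 steps

Answer: -1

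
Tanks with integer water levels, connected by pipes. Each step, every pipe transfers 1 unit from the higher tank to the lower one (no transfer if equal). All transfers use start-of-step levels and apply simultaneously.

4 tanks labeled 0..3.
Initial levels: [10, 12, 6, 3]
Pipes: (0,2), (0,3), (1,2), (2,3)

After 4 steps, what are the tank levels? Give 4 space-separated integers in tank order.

Step 1: flows [0->2,0->3,1->2,2->3] -> levels [8 11 7 5]
Step 2: flows [0->2,0->3,1->2,2->3] -> levels [6 10 8 7]
Step 3: flows [2->0,3->0,1->2,2->3] -> levels [8 9 7 7]
Step 4: flows [0->2,0->3,1->2,2=3] -> levels [6 8 9 8]

Answer: 6 8 9 8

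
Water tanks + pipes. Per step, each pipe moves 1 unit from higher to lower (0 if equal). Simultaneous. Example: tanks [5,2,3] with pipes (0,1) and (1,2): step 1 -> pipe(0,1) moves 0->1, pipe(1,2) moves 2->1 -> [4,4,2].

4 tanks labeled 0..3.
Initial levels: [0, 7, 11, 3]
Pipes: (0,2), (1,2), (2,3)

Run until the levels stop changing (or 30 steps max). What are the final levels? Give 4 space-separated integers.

Answer: 4 5 7 5

Derivation:
Step 1: flows [2->0,2->1,2->3] -> levels [1 8 8 4]
Step 2: flows [2->0,1=2,2->3] -> levels [2 8 6 5]
Step 3: flows [2->0,1->2,2->3] -> levels [3 7 5 6]
Step 4: flows [2->0,1->2,3->2] -> levels [4 6 6 5]
Step 5: flows [2->0,1=2,2->3] -> levels [5 6 4 6]
Step 6: flows [0->2,1->2,3->2] -> levels [4 5 7 5]
Step 7: flows [2->0,2->1,2->3] -> levels [5 6 4 6]
  -> period-2 cycle: step 7 state = step 5 state; never stabilizes
  -> state at step 30: (30-5) mod 2 = 1, same as step 6 -> [4 5 7 5]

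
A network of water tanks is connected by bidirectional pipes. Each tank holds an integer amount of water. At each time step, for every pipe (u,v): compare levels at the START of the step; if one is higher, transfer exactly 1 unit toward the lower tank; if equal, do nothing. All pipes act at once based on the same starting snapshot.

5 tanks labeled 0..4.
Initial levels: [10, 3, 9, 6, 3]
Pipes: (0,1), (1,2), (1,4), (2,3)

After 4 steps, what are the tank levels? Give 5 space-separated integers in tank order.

Answer: 6 7 5 7 6

Derivation:
Step 1: flows [0->1,2->1,1=4,2->3] -> levels [9 5 7 7 3]
Step 2: flows [0->1,2->1,1->4,2=3] -> levels [8 6 6 7 4]
Step 3: flows [0->1,1=2,1->4,3->2] -> levels [7 6 7 6 5]
Step 4: flows [0->1,2->1,1->4,2->3] -> levels [6 7 5 7 6]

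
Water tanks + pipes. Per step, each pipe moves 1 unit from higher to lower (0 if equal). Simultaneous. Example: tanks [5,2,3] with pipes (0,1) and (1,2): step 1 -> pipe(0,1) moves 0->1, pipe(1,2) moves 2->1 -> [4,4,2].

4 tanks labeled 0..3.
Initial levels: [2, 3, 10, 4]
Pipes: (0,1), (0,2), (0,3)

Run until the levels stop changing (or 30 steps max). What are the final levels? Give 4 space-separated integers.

Answer: 7 4 4 4

Derivation:
Step 1: flows [1->0,2->0,3->0] -> levels [5 2 9 3]
Step 2: flows [0->1,2->0,0->3] -> levels [4 3 8 4]
Step 3: flows [0->1,2->0,0=3] -> levels [4 4 7 4]
Step 4: flows [0=1,2->0,0=3] -> levels [5 4 6 4]
Step 5: flows [0->1,2->0,0->3] -> levels [4 5 5 5]
Step 6: flows [1->0,2->0,3->0] -> levels [7 4 4 4]
Step 7: flows [0->1,0->2,0->3] -> levels [4 5 5 5]
  -> period-2 cycle: step 7 state = step 5 state; never stabilizes
  -> state at step 30: (30-5) mod 2 = 1, same as step 6 -> [7 4 4 4]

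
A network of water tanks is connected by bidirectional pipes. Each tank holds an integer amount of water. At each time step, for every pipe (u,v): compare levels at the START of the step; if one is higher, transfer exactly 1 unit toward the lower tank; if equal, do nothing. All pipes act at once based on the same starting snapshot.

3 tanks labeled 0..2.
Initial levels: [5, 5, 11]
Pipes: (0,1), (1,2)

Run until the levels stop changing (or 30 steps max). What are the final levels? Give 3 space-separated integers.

Step 1: flows [0=1,2->1] -> levels [5 6 10]
Step 2: flows [1->0,2->1] -> levels [6 6 9]
Step 3: flows [0=1,2->1] -> levels [6 7 8]
Step 4: flows [1->0,2->1] -> levels [7 7 7]
Step 5: flows [0=1,1=2] -> levels [7 7 7]
  -> stable (no change)

Answer: 7 7 7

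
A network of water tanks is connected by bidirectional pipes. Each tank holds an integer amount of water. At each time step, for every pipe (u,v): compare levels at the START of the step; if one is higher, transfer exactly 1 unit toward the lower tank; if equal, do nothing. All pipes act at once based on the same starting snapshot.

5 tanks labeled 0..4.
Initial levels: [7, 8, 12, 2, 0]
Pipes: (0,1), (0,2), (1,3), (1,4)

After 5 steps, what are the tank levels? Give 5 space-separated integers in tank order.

Answer: 8 5 8 4 4

Derivation:
Step 1: flows [1->0,2->0,1->3,1->4] -> levels [9 5 11 3 1]
Step 2: flows [0->1,2->0,1->3,1->4] -> levels [9 4 10 4 2]
Step 3: flows [0->1,2->0,1=3,1->4] -> levels [9 4 9 4 3]
Step 4: flows [0->1,0=2,1=3,1->4] -> levels [8 4 9 4 4]
Step 5: flows [0->1,2->0,1=3,1=4] -> levels [8 5 8 4 4]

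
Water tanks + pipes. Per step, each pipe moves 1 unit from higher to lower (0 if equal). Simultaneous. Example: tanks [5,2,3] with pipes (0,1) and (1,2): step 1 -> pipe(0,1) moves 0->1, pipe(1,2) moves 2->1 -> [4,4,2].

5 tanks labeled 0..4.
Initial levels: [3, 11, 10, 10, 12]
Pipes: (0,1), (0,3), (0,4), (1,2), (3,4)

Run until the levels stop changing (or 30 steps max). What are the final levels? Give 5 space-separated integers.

Step 1: flows [1->0,3->0,4->0,1->2,4->3] -> levels [6 9 11 10 10]
Step 2: flows [1->0,3->0,4->0,2->1,3=4] -> levels [9 9 10 9 9]
Step 3: flows [0=1,0=3,0=4,2->1,3=4] -> levels [9 10 9 9 9]
Step 4: flows [1->0,0=3,0=4,1->2,3=4] -> levels [10 8 10 9 9]
Step 5: flows [0->1,0->3,0->4,2->1,3=4] -> levels [7 10 9 10 10]
Step 6: flows [1->0,3->0,4->0,1->2,3=4] -> levels [10 8 10 9 9]
  -> period-2 cycle: step 6 state = step 4 state; never stabilizes
  -> state at step 30: (30-4) mod 2 = 0, same as step 4 -> [10 8 10 9 9]

Answer: 10 8 10 9 9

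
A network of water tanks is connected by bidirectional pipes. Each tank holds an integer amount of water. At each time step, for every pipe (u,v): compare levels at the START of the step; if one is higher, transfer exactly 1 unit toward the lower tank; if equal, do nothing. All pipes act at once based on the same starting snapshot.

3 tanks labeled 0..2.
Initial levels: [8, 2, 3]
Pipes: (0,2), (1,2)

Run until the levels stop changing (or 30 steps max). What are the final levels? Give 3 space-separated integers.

Answer: 4 4 5

Derivation:
Step 1: flows [0->2,2->1] -> levels [7 3 3]
Step 2: flows [0->2,1=2] -> levels [6 3 4]
Step 3: flows [0->2,2->1] -> levels [5 4 4]
Step 4: flows [0->2,1=2] -> levels [4 4 5]
Step 5: flows [2->0,2->1] -> levels [5 5 3]
Step 6: flows [0->2,1->2] -> levels [4 4 5]
  -> period-2 cycle: step 6 state = step 4 state; never stabilizes
  -> state at step 30: (30-4) mod 2 = 0, same as step 4 -> [4 4 5]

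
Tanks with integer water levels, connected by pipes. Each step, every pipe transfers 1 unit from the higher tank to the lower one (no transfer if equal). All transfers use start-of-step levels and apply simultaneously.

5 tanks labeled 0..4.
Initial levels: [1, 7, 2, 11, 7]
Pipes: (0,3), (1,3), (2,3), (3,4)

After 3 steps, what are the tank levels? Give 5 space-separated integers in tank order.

Answer: 4 7 5 5 7

Derivation:
Step 1: flows [3->0,3->1,3->2,3->4] -> levels [2 8 3 7 8]
Step 2: flows [3->0,1->3,3->2,4->3] -> levels [3 7 4 7 7]
Step 3: flows [3->0,1=3,3->2,3=4] -> levels [4 7 5 5 7]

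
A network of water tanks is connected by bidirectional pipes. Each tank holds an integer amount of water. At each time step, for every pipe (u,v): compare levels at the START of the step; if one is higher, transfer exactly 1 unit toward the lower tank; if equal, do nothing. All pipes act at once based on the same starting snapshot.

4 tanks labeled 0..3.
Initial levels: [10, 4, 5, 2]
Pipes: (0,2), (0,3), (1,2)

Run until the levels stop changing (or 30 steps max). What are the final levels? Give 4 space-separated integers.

Step 1: flows [0->2,0->3,2->1] -> levels [8 5 5 3]
Step 2: flows [0->2,0->3,1=2] -> levels [6 5 6 4]
Step 3: flows [0=2,0->3,2->1] -> levels [5 6 5 5]
Step 4: flows [0=2,0=3,1->2] -> levels [5 5 6 5]
Step 5: flows [2->0,0=3,2->1] -> levels [6 6 4 5]
Step 6: flows [0->2,0->3,1->2] -> levels [4 5 6 6]
Step 7: flows [2->0,3->0,2->1] -> levels [6 6 4 5]
  -> period-2 cycle: step 7 state = step 5 state; never stabilizes
  -> state at step 30: (30-5) mod 2 = 1, same as step 6 -> [4 5 6 6]

Answer: 4 5 6 6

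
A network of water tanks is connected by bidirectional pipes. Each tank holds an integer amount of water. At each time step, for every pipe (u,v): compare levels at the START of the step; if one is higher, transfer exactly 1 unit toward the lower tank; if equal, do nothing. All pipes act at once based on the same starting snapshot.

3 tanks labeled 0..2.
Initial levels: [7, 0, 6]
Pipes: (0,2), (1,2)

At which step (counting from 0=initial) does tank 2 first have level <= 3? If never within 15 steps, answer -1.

Step 1: flows [0->2,2->1] -> levels [6 1 6]
Step 2: flows [0=2,2->1] -> levels [6 2 5]
Step 3: flows [0->2,2->1] -> levels [5 3 5]
Step 4: flows [0=2,2->1] -> levels [5 4 4]
Step 5: flows [0->2,1=2] -> levels [4 4 5]
Step 6: flows [2->0,2->1] -> levels [5 5 3]
Tank 2 first reaches <=3 at step 6

Answer: 6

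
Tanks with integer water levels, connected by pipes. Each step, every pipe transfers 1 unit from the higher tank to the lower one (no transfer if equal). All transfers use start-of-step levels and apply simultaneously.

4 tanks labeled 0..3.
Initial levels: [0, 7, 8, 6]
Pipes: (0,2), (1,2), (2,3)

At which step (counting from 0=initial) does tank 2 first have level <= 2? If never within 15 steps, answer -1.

Step 1: flows [2->0,2->1,2->3] -> levels [1 8 5 7]
Step 2: flows [2->0,1->2,3->2] -> levels [2 7 6 6]
Step 3: flows [2->0,1->2,2=3] -> levels [3 6 6 6]
Step 4: flows [2->0,1=2,2=3] -> levels [4 6 5 6]
Step 5: flows [2->0,1->2,3->2] -> levels [5 5 6 5]
Step 6: flows [2->0,2->1,2->3] -> levels [6 6 3 6]
Step 7: flows [0->2,1->2,3->2] -> levels [5 5 6 5]
  -> period-2 cycle (repeats step 5); tank 2 never drops to <=2
Tank 2 never reaches <=2 within 15 steps

Answer: -1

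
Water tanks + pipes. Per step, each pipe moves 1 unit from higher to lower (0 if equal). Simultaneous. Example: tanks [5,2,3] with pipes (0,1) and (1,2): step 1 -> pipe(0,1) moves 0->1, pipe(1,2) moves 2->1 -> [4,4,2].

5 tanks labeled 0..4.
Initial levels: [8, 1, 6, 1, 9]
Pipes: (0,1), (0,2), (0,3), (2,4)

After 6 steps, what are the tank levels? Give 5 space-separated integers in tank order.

Step 1: flows [0->1,0->2,0->3,4->2] -> levels [5 2 8 2 8]
Step 2: flows [0->1,2->0,0->3,2=4] -> levels [4 3 7 3 8]
Step 3: flows [0->1,2->0,0->3,4->2] -> levels [3 4 7 4 7]
Step 4: flows [1->0,2->0,3->0,2=4] -> levels [6 3 6 3 7]
Step 5: flows [0->1,0=2,0->3,4->2] -> levels [4 4 7 4 6]
Step 6: flows [0=1,2->0,0=3,2->4] -> levels [5 4 5 4 7]

Answer: 5 4 5 4 7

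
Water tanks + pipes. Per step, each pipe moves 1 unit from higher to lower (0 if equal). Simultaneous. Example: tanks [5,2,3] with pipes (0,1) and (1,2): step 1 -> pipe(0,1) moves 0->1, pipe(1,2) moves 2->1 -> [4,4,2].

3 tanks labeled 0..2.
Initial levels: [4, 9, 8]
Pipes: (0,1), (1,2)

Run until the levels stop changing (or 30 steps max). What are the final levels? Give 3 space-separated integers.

Step 1: flows [1->0,1->2] -> levels [5 7 9]
Step 2: flows [1->0,2->1] -> levels [6 7 8]
Step 3: flows [1->0,2->1] -> levels [7 7 7]
Step 4: flows [0=1,1=2] -> levels [7 7 7]
  -> stable (no change)

Answer: 7 7 7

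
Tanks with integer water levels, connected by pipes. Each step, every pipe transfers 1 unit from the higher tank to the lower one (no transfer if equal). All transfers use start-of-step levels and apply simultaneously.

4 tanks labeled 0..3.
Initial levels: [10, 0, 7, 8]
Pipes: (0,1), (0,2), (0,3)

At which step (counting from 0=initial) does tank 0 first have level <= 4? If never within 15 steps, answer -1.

Answer: 7

Derivation:
Step 1: flows [0->1,0->2,0->3] -> levels [7 1 8 9]
Step 2: flows [0->1,2->0,3->0] -> levels [8 2 7 8]
Step 3: flows [0->1,0->2,0=3] -> levels [6 3 8 8]
Step 4: flows [0->1,2->0,3->0] -> levels [7 4 7 7]
Step 5: flows [0->1,0=2,0=3] -> levels [6 5 7 7]
Step 6: flows [0->1,2->0,3->0] -> levels [7 6 6 6]
Step 7: flows [0->1,0->2,0->3] -> levels [4 7 7 7]
Tank 0 first reaches <=4 at step 7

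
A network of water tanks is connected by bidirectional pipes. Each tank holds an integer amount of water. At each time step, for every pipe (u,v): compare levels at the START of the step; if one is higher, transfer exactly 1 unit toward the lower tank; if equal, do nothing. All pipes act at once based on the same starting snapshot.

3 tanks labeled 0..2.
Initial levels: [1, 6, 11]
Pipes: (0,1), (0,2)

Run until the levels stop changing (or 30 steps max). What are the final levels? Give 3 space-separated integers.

Step 1: flows [1->0,2->0] -> levels [3 5 10]
Step 2: flows [1->0,2->0] -> levels [5 4 9]
Step 3: flows [0->1,2->0] -> levels [5 5 8]
Step 4: flows [0=1,2->0] -> levels [6 5 7]
Step 5: flows [0->1,2->0] -> levels [6 6 6]
Step 6: flows [0=1,0=2] -> levels [6 6 6]
  -> stable (no change)

Answer: 6 6 6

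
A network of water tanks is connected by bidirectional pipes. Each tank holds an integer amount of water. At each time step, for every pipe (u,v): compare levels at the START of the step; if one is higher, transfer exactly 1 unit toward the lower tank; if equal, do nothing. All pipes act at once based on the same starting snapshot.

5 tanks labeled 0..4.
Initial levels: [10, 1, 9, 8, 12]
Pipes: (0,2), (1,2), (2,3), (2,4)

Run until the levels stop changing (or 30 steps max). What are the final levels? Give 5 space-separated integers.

Step 1: flows [0->2,2->1,2->3,4->2] -> levels [9 2 9 9 11]
Step 2: flows [0=2,2->1,2=3,4->2] -> levels [9 3 9 9 10]
Step 3: flows [0=2,2->1,2=3,4->2] -> levels [9 4 9 9 9]
Step 4: flows [0=2,2->1,2=3,2=4] -> levels [9 5 8 9 9]
Step 5: flows [0->2,2->1,3->2,4->2] -> levels [8 6 10 8 8]
Step 6: flows [2->0,2->1,2->3,2->4] -> levels [9 7 6 9 9]
Step 7: flows [0->2,1->2,3->2,4->2] -> levels [8 6 10 8 8]
  -> period-2 cycle: step 7 state = step 5 state; never stabilizes
  -> state at step 30: (30-5) mod 2 = 1, same as step 6 -> [9 7 6 9 9]

Answer: 9 7 6 9 9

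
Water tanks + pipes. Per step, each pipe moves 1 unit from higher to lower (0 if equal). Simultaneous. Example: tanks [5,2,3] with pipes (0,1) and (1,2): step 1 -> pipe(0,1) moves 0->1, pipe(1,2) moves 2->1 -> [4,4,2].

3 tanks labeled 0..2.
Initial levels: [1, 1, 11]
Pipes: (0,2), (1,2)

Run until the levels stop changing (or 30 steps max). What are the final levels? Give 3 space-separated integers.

Answer: 5 5 3

Derivation:
Step 1: flows [2->0,2->1] -> levels [2 2 9]
Step 2: flows [2->0,2->1] -> levels [3 3 7]
Step 3: flows [2->0,2->1] -> levels [4 4 5]
Step 4: flows [2->0,2->1] -> levels [5 5 3]
Step 5: flows [0->2,1->2] -> levels [4 4 5]
  -> period-2 cycle: step 5 state = step 3 state; never stabilizes
  -> state at step 30: (30-3) mod 2 = 1, same as step 4 -> [5 5 3]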